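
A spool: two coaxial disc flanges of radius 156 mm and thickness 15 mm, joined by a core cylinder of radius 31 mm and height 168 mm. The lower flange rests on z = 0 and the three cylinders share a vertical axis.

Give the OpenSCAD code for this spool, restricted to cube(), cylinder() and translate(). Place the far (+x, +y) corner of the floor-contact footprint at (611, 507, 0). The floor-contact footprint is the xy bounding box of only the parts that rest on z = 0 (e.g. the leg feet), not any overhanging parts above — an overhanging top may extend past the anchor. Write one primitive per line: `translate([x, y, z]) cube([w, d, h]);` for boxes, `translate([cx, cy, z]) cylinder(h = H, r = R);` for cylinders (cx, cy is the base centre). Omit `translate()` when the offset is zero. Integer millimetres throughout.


translate([455, 351, 0]) cylinder(h = 15, r = 156);
translate([455, 351, 15]) cylinder(h = 168, r = 31);
translate([455, 351, 183]) cylinder(h = 15, r = 156);


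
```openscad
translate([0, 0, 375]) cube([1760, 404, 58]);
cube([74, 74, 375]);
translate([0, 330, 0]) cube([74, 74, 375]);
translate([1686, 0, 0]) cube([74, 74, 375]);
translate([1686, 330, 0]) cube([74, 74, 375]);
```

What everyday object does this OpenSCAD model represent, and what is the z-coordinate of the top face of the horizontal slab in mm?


A bench. The seat-top height is 433 mm.

A long slab on four corner posts — a bench. The slab sits at z = 375 with thickness 58, so the top is 375 + 58 = 433 mm.


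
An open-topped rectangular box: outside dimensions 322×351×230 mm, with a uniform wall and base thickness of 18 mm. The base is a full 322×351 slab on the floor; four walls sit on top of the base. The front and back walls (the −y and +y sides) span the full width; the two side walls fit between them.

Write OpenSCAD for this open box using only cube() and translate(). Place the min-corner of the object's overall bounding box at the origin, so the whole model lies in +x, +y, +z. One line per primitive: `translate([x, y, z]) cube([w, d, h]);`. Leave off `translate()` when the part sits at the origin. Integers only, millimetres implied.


cube([322, 351, 18]);
translate([0, 0, 18]) cube([322, 18, 212]);
translate([0, 333, 18]) cube([322, 18, 212]);
translate([0, 18, 18]) cube([18, 315, 212]);
translate([304, 18, 18]) cube([18, 315, 212]);


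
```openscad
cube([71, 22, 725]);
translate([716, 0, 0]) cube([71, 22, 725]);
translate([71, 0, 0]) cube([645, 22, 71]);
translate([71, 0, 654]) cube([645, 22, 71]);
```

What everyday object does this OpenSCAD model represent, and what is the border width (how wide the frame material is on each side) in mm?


A picture frame. The border width is 71 mm.

Four thin pieces enclosing a rectangular opening — a picture frame. The two full-height stiles are 725 mm tall; the top rail sits at z = 654 and is 71 mm tall, so the border above the opening is 725 − 654 = 71 mm, matching the stile x-width.


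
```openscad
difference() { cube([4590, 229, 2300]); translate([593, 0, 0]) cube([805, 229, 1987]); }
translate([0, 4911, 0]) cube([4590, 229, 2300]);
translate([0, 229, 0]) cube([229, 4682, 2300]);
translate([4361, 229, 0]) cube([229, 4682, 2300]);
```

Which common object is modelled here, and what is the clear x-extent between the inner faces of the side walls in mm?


A single room. The interior width is 4132 mm.

Four walls enclosing a rectangle with a door in the front wall — a room. Outside width 4590 minus two 229 mm walls gives 4132 mm.


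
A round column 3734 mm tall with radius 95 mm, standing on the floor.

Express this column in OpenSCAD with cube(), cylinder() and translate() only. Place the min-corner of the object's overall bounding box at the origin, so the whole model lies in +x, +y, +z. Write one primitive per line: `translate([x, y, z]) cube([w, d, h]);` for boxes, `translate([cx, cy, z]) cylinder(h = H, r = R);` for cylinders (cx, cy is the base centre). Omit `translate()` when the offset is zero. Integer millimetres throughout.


translate([95, 95, 0]) cylinder(h = 3734, r = 95);


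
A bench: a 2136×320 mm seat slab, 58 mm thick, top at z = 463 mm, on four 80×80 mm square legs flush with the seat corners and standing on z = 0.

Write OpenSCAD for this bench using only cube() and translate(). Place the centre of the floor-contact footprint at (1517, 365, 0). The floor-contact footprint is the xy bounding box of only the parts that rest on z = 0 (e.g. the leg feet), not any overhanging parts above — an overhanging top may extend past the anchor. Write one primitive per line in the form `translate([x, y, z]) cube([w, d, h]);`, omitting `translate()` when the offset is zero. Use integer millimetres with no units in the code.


translate([449, 205, 405]) cube([2136, 320, 58]);
translate([449, 205, 0]) cube([80, 80, 405]);
translate([449, 445, 0]) cube([80, 80, 405]);
translate([2505, 205, 0]) cube([80, 80, 405]);
translate([2505, 445, 0]) cube([80, 80, 405]);


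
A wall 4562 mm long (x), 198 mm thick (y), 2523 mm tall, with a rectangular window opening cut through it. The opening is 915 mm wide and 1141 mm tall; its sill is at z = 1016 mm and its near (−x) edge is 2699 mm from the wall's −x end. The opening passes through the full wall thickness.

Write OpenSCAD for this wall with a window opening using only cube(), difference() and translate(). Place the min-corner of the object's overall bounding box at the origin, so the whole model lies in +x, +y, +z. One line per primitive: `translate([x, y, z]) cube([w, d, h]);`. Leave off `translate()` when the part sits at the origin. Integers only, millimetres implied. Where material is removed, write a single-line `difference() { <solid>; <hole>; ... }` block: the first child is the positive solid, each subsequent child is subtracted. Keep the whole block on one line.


difference() { cube([4562, 198, 2523]); translate([2699, 0, 1016]) cube([915, 198, 1141]); }


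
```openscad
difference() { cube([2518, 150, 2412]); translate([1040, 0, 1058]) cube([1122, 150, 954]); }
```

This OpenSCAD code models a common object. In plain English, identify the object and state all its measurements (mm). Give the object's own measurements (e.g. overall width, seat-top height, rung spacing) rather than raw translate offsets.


A wall 2518 mm long (x), 150 mm thick (y), 2412 mm tall, with a rectangular window opening cut through it. The opening is 1122 mm wide and 954 mm tall; its sill is at z = 1058 mm and its near (−x) edge is 1040 mm from the wall's −x end. The opening passes through the full wall thickness.


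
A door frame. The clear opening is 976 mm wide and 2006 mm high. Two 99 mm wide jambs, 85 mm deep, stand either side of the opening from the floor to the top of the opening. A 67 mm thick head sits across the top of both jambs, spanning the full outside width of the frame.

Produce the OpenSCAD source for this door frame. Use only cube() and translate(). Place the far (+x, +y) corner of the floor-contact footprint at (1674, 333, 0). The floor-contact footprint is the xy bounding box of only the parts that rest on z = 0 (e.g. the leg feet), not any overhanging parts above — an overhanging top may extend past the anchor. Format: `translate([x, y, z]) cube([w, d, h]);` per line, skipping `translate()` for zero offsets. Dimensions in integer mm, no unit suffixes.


translate([500, 248, 0]) cube([99, 85, 2006]);
translate([1575, 248, 0]) cube([99, 85, 2006]);
translate([500, 248, 2006]) cube([1174, 85, 67]);


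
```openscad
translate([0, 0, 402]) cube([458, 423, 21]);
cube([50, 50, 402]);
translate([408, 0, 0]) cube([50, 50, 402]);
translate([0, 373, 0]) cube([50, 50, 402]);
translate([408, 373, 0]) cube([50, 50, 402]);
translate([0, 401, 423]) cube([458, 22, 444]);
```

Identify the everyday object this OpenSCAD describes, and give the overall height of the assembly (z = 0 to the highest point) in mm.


A chair. The overall height is 867 mm.

A slab on four corner posts with a tall panel at the back — a chair. The seat slab sits at z = 402 with thickness 21, and the 444 mm backrest starts at the seat top, so the overall height is 402 + 21 + 444 = 867 mm.


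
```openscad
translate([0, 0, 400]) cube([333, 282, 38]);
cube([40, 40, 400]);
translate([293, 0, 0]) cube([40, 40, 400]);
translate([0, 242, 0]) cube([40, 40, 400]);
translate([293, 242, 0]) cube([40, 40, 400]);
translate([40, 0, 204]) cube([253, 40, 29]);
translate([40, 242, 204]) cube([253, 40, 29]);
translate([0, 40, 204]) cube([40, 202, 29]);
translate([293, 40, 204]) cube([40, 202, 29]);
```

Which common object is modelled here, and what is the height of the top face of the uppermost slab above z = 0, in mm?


A stool. The seat height is 438 mm.

A 333×282×38 slab at z = 400 on four corner posts — a stool. The seat top is 400 + 38 = 438 mm.


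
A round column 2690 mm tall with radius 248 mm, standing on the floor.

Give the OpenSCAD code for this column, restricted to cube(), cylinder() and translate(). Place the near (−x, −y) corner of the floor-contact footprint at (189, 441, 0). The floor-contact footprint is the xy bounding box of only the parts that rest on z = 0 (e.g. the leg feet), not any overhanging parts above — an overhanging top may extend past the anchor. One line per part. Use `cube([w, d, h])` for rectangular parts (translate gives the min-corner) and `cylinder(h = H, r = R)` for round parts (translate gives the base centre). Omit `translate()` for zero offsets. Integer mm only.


translate([437, 689, 0]) cylinder(h = 2690, r = 248);


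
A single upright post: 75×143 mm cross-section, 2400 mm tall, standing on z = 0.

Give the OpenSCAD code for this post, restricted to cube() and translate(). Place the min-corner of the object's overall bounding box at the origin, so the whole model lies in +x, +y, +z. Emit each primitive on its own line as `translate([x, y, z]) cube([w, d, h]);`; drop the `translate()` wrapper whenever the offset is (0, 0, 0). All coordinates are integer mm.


cube([75, 143, 2400]);


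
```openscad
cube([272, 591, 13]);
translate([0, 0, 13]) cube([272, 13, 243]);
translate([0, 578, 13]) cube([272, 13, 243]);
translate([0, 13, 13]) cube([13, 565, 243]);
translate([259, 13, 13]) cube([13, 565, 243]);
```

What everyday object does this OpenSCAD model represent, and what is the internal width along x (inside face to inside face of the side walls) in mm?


An open box. The internal width is 246 mm.

A 272×591 base slab with four walls standing on it — an open box. The base is 272 mm wide and the walls are 13 mm thick, so the internal width is 272 − 2 × 13 = 246 mm.


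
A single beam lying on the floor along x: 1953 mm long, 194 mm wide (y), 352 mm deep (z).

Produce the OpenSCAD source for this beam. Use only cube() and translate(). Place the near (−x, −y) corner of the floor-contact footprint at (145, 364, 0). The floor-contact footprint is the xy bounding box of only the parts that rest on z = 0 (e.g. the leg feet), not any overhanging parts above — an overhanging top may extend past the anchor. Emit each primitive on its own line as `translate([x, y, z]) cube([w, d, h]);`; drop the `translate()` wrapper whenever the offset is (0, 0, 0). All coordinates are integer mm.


translate([145, 364, 0]) cube([1953, 194, 352]);


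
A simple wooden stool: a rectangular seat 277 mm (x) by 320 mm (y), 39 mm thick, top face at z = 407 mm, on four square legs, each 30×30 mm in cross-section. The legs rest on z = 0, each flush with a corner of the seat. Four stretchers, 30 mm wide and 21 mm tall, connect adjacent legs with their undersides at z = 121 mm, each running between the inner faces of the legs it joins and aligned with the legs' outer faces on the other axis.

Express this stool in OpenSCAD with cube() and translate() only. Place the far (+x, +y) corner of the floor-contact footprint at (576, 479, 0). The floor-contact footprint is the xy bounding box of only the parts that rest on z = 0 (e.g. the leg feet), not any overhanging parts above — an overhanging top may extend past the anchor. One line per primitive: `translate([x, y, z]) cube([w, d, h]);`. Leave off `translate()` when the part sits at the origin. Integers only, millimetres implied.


// leg_h = 407 - 39 = 368
// stretcher span = 277 - 2*30 = 217
translate([299, 159, 368]) cube([277, 320, 39]);
translate([299, 159, 0]) cube([30, 30, 368]);
translate([546, 159, 0]) cube([30, 30, 368]);
translate([299, 449, 0]) cube([30, 30, 368]);
translate([546, 449, 0]) cube([30, 30, 368]);
translate([329, 159, 121]) cube([217, 30, 21]);
translate([329, 449, 121]) cube([217, 30, 21]);
translate([299, 189, 121]) cube([30, 260, 21]);
translate([546, 189, 121]) cube([30, 260, 21]);


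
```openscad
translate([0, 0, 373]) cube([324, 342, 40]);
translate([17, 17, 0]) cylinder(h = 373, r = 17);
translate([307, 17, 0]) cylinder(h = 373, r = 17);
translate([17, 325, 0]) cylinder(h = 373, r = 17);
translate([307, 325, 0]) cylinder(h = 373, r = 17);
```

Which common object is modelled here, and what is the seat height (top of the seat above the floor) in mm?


A stool. The seat height is 413 mm.

A 324×342×40 slab at z = 373 on four corner cylinders — a stool. The seat top is 373 + 40 = 413 mm.


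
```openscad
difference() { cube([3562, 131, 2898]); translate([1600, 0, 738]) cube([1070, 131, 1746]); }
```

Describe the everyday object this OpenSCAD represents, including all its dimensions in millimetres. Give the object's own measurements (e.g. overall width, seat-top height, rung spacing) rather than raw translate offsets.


A wall 3562 mm long (x), 131 mm thick (y), 2898 mm tall, with a rectangular window opening cut through it. The opening is 1070 mm wide and 1746 mm tall; its sill is at z = 738 mm and its near (−x) edge is 1600 mm from the wall's −x end. The opening passes through the full wall thickness.


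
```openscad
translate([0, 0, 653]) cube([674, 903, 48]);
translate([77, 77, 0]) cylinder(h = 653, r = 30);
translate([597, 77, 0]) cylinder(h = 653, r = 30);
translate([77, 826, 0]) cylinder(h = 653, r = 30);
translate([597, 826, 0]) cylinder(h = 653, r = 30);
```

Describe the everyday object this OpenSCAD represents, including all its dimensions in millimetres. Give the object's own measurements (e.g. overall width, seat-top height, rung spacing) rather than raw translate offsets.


A table: top 674 mm (x) × 903 mm (y), 48 mm thick, upper face at z = 701 mm, on four round legs of 60 mm diameter, each leg's bounding box inset 47 mm from the nearest pair of top edges from z = 0 to the bottom of the top.


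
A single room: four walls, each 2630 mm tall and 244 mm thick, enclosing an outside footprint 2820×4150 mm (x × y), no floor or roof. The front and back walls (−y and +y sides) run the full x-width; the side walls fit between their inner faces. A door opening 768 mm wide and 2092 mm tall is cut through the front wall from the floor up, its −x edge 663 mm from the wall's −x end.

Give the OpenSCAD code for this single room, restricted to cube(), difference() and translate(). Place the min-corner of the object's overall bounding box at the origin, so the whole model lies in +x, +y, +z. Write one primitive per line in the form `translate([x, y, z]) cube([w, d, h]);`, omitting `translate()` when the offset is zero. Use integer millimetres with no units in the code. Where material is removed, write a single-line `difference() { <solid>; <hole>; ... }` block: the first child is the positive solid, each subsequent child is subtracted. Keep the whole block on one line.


difference() { cube([2820, 244, 2630]); translate([663, 0, 0]) cube([768, 244, 2092]); }
translate([0, 3906, 0]) cube([2820, 244, 2630]);
translate([0, 244, 0]) cube([244, 3662, 2630]);
translate([2576, 244, 0]) cube([244, 3662, 2630]);


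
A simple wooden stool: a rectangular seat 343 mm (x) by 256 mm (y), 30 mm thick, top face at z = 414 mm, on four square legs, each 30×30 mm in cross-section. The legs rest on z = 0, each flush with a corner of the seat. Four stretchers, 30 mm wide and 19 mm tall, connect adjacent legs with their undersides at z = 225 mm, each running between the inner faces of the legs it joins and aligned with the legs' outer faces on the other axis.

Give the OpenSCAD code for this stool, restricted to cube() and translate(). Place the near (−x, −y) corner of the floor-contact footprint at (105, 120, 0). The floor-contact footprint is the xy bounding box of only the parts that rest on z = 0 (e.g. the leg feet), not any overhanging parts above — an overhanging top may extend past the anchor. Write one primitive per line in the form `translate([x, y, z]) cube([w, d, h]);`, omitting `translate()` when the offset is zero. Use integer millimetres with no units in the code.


// leg_h = 414 - 30 = 384
// stretcher span = 343 - 2*30 = 283
translate([105, 120, 384]) cube([343, 256, 30]);
translate([105, 120, 0]) cube([30, 30, 384]);
translate([418, 120, 0]) cube([30, 30, 384]);
translate([105, 346, 0]) cube([30, 30, 384]);
translate([418, 346, 0]) cube([30, 30, 384]);
translate([135, 120, 225]) cube([283, 30, 19]);
translate([135, 346, 225]) cube([283, 30, 19]);
translate([105, 150, 225]) cube([30, 196, 19]);
translate([418, 150, 225]) cube([30, 196, 19]);


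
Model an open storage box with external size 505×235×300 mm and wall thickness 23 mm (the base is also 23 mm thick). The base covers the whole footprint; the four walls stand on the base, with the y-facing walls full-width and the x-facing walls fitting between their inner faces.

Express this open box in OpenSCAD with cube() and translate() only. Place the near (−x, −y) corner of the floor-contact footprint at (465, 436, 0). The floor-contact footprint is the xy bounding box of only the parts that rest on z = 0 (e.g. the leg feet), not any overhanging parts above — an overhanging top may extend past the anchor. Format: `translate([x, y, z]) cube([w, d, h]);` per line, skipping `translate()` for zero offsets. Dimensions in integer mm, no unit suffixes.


translate([465, 436, 0]) cube([505, 235, 23]);
translate([465, 436, 23]) cube([505, 23, 277]);
translate([465, 648, 23]) cube([505, 23, 277]);
translate([465, 459, 23]) cube([23, 189, 277]);
translate([947, 459, 23]) cube([23, 189, 277]);


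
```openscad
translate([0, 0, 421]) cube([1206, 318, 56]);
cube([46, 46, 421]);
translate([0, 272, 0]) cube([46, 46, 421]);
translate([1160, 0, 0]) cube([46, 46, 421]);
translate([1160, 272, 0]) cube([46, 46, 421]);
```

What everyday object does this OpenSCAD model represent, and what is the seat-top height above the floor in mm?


A bench. The seat-top height is 477 mm.

A long slab on four corner posts — a bench. The slab sits at z = 421 with thickness 56, so the top is 421 + 56 = 477 mm.


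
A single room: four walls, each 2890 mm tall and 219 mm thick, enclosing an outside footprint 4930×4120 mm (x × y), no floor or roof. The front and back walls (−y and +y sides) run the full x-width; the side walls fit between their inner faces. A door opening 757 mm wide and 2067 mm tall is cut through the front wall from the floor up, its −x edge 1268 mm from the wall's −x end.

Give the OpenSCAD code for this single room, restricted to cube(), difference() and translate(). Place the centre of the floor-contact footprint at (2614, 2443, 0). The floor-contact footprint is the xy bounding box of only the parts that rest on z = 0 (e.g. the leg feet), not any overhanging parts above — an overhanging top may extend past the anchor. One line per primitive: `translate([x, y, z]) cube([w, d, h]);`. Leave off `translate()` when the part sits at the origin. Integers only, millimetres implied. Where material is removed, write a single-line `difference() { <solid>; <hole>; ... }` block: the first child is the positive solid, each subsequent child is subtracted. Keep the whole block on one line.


difference() { translate([149, 383, 0]) cube([4930, 219, 2890]); translate([1417, 383, 0]) cube([757, 219, 2067]); }
translate([149, 4284, 0]) cube([4930, 219, 2890]);
translate([149, 602, 0]) cube([219, 3682, 2890]);
translate([4860, 602, 0]) cube([219, 3682, 2890]);


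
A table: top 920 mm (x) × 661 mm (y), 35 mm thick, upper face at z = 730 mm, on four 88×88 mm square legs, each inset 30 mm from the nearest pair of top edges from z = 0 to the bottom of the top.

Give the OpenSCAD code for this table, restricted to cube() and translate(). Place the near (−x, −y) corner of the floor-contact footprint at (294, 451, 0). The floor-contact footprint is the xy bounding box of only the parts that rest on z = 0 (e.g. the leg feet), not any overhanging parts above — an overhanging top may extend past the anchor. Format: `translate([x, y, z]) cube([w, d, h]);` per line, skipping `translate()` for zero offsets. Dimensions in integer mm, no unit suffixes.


translate([264, 421, 695]) cube([920, 661, 35]);
translate([294, 451, 0]) cube([88, 88, 695]);
translate([1066, 451, 0]) cube([88, 88, 695]);
translate([294, 964, 0]) cube([88, 88, 695]);
translate([1066, 964, 0]) cube([88, 88, 695]);


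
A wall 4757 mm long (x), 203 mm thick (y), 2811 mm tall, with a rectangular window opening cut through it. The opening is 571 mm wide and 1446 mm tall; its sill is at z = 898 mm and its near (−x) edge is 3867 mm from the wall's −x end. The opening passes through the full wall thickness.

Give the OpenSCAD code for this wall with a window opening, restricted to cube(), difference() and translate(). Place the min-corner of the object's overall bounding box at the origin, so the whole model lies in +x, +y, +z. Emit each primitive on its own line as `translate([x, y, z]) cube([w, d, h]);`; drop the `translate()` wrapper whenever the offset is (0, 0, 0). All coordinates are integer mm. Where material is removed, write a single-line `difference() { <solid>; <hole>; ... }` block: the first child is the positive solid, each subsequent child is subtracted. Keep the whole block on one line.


difference() { cube([4757, 203, 2811]); translate([3867, 0, 898]) cube([571, 203, 1446]); }


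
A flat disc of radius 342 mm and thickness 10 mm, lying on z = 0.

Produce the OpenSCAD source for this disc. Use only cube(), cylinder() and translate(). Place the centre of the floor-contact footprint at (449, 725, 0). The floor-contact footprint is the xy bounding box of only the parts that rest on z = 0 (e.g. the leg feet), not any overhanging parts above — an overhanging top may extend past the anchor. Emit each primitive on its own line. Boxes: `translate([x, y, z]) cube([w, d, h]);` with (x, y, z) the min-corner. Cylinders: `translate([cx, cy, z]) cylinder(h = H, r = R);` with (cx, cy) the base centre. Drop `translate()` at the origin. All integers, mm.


translate([449, 725, 0]) cylinder(h = 10, r = 342);


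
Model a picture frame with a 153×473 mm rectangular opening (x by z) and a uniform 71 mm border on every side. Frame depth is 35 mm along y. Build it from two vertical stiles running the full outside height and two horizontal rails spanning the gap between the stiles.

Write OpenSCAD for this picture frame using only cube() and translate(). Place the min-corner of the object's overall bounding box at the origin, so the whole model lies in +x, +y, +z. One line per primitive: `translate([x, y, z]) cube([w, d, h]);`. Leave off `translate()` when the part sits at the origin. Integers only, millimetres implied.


cube([71, 35, 615]);
translate([224, 0, 0]) cube([71, 35, 615]);
translate([71, 0, 0]) cube([153, 35, 71]);
translate([71, 0, 544]) cube([153, 35, 71]);


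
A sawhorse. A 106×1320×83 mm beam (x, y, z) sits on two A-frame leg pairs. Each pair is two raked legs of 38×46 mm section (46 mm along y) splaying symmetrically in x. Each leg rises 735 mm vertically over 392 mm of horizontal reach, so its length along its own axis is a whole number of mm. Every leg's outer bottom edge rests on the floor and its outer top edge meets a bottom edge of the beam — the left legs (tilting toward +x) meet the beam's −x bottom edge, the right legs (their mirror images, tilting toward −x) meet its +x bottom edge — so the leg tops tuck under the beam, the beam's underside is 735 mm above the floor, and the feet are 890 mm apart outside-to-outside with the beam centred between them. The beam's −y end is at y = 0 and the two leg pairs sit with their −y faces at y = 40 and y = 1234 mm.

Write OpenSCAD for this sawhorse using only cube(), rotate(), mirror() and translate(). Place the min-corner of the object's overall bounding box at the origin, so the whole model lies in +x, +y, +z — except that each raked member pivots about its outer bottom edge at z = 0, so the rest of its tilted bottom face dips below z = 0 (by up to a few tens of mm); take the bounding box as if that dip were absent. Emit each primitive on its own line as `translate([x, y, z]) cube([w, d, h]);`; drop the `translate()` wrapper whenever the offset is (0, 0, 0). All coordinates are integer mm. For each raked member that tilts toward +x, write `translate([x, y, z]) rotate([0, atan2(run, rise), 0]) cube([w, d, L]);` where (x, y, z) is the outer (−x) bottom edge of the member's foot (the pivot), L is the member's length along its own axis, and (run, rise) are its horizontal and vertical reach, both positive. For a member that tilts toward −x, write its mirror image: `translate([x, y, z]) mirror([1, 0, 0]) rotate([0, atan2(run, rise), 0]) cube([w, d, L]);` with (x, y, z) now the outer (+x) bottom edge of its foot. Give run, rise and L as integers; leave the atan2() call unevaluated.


translate([392, 0, 735]) cube([106, 1320, 83]);
translate([0, 40, 0]) rotate([0, atan2(392, 735), 0]) cube([38, 46, 833]);
translate([890, 40, 0]) mirror([1, 0, 0]) rotate([0, atan2(392, 735), 0]) cube([38, 46, 833]);
translate([0, 1234, 0]) rotate([0, atan2(392, 735), 0]) cube([38, 46, 833]);
translate([890, 1234, 0]) mirror([1, 0, 0]) rotate([0, atan2(392, 735), 0]) cube([38, 46, 833]);


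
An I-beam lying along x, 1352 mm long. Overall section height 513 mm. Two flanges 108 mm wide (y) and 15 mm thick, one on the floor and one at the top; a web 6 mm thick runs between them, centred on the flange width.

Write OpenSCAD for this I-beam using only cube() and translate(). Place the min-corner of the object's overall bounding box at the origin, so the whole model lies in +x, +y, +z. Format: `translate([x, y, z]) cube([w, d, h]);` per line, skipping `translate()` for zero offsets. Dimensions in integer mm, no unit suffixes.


cube([1352, 108, 15]);
translate([0, 51, 15]) cube([1352, 6, 483]);
translate([0, 0, 498]) cube([1352, 108, 15]);


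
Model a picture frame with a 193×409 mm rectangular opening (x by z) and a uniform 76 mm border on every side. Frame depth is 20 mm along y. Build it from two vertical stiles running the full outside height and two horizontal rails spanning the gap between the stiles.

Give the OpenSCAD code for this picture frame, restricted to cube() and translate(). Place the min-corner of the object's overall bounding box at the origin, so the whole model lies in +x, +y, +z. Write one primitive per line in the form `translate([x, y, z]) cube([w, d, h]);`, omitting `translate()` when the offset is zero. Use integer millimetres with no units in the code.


cube([76, 20, 561]);
translate([269, 0, 0]) cube([76, 20, 561]);
translate([76, 0, 0]) cube([193, 20, 76]);
translate([76, 0, 485]) cube([193, 20, 76]);


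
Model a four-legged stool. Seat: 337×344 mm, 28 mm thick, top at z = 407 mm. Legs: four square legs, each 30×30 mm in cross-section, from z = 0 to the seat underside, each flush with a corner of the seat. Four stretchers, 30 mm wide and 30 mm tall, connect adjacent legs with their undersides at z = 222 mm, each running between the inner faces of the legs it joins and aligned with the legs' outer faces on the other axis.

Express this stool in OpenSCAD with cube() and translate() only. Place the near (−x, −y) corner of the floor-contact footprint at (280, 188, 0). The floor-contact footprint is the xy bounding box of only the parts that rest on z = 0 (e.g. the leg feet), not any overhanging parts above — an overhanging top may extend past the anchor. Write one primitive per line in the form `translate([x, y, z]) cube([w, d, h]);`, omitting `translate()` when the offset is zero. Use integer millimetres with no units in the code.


translate([280, 188, 379]) cube([337, 344, 28]);
translate([280, 188, 0]) cube([30, 30, 379]);
translate([587, 188, 0]) cube([30, 30, 379]);
translate([280, 502, 0]) cube([30, 30, 379]);
translate([587, 502, 0]) cube([30, 30, 379]);
translate([310, 188, 222]) cube([277, 30, 30]);
translate([310, 502, 222]) cube([277, 30, 30]);
translate([280, 218, 222]) cube([30, 284, 30]);
translate([587, 218, 222]) cube([30, 284, 30]);


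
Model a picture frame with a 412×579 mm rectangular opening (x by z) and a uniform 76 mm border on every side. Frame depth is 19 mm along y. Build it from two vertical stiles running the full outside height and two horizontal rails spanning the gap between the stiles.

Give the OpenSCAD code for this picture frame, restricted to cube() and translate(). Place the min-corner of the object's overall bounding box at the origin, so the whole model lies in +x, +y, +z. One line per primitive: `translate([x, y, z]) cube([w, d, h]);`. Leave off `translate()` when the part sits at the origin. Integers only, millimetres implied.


cube([76, 19, 731]);
translate([488, 0, 0]) cube([76, 19, 731]);
translate([76, 0, 0]) cube([412, 19, 76]);
translate([76, 0, 655]) cube([412, 19, 76]);


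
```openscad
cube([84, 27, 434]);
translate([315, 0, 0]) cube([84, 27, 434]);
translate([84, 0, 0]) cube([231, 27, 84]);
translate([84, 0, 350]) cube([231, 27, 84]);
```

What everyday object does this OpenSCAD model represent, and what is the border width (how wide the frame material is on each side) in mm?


A picture frame. The border width is 84 mm.

Four thin pieces enclosing a rectangular opening — a picture frame. The two full-height stiles are 434 mm tall; the top rail sits at z = 350 and is 84 mm tall, so the border above the opening is 434 − 350 = 84 mm, matching the stile x-width.


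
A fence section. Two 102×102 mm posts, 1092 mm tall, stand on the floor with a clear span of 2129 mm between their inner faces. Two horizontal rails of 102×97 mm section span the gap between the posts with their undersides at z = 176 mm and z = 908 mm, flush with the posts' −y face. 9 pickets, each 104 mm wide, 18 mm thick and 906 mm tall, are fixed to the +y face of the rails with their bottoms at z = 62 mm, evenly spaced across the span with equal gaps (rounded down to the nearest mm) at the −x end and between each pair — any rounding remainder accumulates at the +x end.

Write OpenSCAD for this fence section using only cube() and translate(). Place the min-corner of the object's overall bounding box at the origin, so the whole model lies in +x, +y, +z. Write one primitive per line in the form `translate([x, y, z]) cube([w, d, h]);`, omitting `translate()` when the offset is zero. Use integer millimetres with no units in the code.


cube([102, 102, 1092]);
translate([2231, 0, 0]) cube([102, 102, 1092]);
translate([102, 0, 176]) cube([2129, 102, 97]);
translate([102, 0, 908]) cube([2129, 102, 97]);
translate([221, 102, 62]) cube([104, 18, 906]);
translate([444, 102, 62]) cube([104, 18, 906]);
translate([667, 102, 62]) cube([104, 18, 906]);
translate([890, 102, 62]) cube([104, 18, 906]);
translate([1113, 102, 62]) cube([104, 18, 906]);
translate([1336, 102, 62]) cube([104, 18, 906]);
translate([1559, 102, 62]) cube([104, 18, 906]);
translate([1782, 102, 62]) cube([104, 18, 906]);
translate([2005, 102, 62]) cube([104, 18, 906]);


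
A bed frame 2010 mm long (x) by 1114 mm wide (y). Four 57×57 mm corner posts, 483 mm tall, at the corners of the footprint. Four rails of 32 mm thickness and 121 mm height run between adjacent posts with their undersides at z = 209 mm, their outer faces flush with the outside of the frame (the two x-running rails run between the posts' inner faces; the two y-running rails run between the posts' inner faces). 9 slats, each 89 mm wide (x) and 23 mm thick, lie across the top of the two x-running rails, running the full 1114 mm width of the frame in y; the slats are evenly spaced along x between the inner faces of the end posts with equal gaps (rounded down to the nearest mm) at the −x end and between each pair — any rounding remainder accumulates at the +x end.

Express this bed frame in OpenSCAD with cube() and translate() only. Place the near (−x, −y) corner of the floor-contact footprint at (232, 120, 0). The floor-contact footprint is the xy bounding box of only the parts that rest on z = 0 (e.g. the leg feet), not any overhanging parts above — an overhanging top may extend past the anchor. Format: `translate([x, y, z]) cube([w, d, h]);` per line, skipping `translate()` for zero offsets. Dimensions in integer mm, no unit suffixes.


translate([232, 120, 0]) cube([57, 57, 483]);
translate([232, 1177, 0]) cube([57, 57, 483]);
translate([2185, 120, 0]) cube([57, 57, 483]);
translate([2185, 1177, 0]) cube([57, 57, 483]);
translate([289, 120, 209]) cube([1896, 32, 121]);
translate([289, 1202, 209]) cube([1896, 32, 121]);
translate([232, 177, 209]) cube([32, 1000, 121]);
translate([2210, 177, 209]) cube([32, 1000, 121]);
translate([398, 120, 330]) cube([89, 1114, 23]);
translate([596, 120, 330]) cube([89, 1114, 23]);
translate([794, 120, 330]) cube([89, 1114, 23]);
translate([992, 120, 330]) cube([89, 1114, 23]);
translate([1190, 120, 330]) cube([89, 1114, 23]);
translate([1388, 120, 330]) cube([89, 1114, 23]);
translate([1586, 120, 330]) cube([89, 1114, 23]);
translate([1784, 120, 330]) cube([89, 1114, 23]);
translate([1982, 120, 330]) cube([89, 1114, 23]);


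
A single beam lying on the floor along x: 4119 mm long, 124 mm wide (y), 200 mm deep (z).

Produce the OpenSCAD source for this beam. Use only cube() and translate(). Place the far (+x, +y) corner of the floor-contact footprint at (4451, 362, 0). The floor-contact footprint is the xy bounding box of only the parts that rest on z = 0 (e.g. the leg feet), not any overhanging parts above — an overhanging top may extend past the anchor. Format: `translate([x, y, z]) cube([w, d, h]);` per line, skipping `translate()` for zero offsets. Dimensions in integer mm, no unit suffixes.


translate([332, 238, 0]) cube([4119, 124, 200]);


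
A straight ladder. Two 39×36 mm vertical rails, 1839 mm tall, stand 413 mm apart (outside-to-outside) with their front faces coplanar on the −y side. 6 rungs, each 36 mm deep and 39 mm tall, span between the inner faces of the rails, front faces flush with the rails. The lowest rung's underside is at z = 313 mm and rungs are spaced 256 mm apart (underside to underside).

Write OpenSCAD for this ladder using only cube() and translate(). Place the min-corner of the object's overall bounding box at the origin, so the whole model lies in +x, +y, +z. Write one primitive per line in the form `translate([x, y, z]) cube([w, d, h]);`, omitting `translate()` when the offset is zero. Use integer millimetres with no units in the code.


// rung span = 413 - 2*39 = 335
// rung[k] z = 313 + k*256
cube([39, 36, 1839]);
translate([374, 0, 0]) cube([39, 36, 1839]);
translate([39, 0, 313]) cube([335, 36, 39]);
translate([39, 0, 569]) cube([335, 36, 39]);
translate([39, 0, 825]) cube([335, 36, 39]);
translate([39, 0, 1081]) cube([335, 36, 39]);
translate([39, 0, 1337]) cube([335, 36, 39]);
translate([39, 0, 1593]) cube([335, 36, 39]);


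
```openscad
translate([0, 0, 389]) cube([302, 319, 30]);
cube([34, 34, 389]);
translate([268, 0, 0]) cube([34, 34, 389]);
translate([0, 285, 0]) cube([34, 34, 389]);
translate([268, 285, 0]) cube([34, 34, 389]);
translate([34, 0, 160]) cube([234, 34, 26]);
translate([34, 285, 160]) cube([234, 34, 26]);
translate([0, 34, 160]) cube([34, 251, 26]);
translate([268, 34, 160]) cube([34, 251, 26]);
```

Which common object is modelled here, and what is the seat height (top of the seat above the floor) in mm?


A stool. The seat height is 419 mm.

A 302×319×30 slab at z = 389 on four corner posts — a stool. The seat top is 389 + 30 = 419 mm.


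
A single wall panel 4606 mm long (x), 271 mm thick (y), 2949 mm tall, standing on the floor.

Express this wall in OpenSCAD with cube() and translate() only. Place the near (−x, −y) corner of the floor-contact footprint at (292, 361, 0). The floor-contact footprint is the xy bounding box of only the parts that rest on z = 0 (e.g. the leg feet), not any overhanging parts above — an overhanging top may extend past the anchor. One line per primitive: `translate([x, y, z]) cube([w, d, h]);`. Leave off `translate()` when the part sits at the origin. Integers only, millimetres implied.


translate([292, 361, 0]) cube([4606, 271, 2949]);


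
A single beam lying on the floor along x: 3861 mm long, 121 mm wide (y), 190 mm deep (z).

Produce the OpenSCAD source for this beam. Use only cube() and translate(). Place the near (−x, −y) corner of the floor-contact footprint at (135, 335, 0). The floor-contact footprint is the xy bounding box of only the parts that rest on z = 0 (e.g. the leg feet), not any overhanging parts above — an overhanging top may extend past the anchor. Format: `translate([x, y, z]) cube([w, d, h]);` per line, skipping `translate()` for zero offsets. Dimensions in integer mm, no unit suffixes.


translate([135, 335, 0]) cube([3861, 121, 190]);


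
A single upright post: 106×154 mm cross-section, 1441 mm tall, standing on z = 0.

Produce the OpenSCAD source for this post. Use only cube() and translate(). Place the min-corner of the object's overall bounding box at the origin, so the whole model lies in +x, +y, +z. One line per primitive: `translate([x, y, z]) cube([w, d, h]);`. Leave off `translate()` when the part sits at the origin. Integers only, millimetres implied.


cube([106, 154, 1441]);


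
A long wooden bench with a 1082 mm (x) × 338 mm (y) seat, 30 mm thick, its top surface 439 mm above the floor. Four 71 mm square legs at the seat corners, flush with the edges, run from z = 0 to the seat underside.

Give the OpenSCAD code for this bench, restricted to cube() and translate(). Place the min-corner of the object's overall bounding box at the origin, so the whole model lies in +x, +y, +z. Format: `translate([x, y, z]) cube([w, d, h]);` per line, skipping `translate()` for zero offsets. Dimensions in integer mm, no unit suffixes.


translate([0, 0, 409]) cube([1082, 338, 30]);
cube([71, 71, 409]);
translate([0, 267, 0]) cube([71, 71, 409]);
translate([1011, 0, 0]) cube([71, 71, 409]);
translate([1011, 267, 0]) cube([71, 71, 409]);


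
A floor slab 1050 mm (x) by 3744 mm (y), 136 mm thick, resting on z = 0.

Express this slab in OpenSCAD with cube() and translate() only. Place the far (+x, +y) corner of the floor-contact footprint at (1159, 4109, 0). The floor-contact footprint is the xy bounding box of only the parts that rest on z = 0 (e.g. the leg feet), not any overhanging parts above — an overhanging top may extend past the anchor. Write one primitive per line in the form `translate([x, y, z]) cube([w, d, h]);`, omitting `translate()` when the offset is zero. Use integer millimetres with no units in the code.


translate([109, 365, 0]) cube([1050, 3744, 136]);


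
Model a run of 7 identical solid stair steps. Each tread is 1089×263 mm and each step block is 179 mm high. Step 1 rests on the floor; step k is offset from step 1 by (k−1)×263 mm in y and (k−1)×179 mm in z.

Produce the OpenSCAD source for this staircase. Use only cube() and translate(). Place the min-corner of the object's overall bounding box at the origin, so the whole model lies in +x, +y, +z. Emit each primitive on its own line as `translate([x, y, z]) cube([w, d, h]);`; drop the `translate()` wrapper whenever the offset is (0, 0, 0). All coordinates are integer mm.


cube([1089, 263, 179]);
translate([0, 263, 179]) cube([1089, 263, 179]);
translate([0, 526, 358]) cube([1089, 263, 179]);
translate([0, 789, 537]) cube([1089, 263, 179]);
translate([0, 1052, 716]) cube([1089, 263, 179]);
translate([0, 1315, 895]) cube([1089, 263, 179]);
translate([0, 1578, 1074]) cube([1089, 263, 179]);
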